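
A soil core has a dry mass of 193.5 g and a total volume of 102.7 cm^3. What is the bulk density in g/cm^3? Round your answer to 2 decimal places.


Step 1: Identify the formula: BD = dry mass / volume
Step 2: Substitute values: BD = 193.5 / 102.7
Step 3: BD = 1.88 g/cm^3

1.88


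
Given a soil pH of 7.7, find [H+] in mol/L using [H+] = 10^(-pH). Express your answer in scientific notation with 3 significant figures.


Step 1: [H+] = 10^(-pH)
Step 2: [H+] = 10^(-7.7)
Step 3: [H+] = 2.00e-08 mol/L

2.00e-08


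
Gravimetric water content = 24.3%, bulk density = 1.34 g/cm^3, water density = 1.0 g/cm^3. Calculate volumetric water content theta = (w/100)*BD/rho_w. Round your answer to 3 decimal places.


Step 1: theta = (w / 100) * BD / rho_w
Step 2: theta = (24.3 / 100) * 1.34 / 1.0
Step 3: theta = 0.243 * 1.34
Step 4: theta = 0.326

0.326


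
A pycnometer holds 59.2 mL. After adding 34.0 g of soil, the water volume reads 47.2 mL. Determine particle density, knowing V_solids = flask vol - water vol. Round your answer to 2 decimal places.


Step 1: Volume of solids = flask volume - water volume with soil
Step 2: V_solids = 59.2 - 47.2 = 12.0 mL
Step 3: Particle density = mass / V_solids = 34.0 / 12.0 = 2.83 g/cm^3

2.83


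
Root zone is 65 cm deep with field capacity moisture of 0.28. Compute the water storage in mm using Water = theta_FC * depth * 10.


Step 1: Water (mm) = theta_FC * depth (cm) * 10
Step 2: Water = 0.28 * 65 * 10
Step 3: Water = 182.0 mm

182.0


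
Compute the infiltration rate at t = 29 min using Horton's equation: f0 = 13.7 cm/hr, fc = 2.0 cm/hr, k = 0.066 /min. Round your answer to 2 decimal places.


Step 1: f = fc + (f0 - fc) * exp(-k * t)
Step 2: exp(-0.066 * 29) = 0.147489
Step 3: f = 2.0 + (13.7 - 2.0) * 0.147489
Step 4: f = 2.0 + 11.7 * 0.147489
Step 5: f = 3.73 cm/hr

3.73


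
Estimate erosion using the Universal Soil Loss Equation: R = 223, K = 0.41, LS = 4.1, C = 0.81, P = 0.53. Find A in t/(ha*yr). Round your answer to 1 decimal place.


Step 1: A = R * K * LS * C * P
Step 2: R * K = 223 * 0.41 = 91.43
Step 3: (R*K) * LS = 91.43 * 4.1 = 374.863
Step 4: * C * P = 374.863 * 0.81 * 0.53 = 160.9
Step 5: A = 160.9 t/(ha*yr)

160.9


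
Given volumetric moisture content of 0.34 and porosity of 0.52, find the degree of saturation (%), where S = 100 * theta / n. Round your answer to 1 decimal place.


Step 1: S = 100 * theta_v / n
Step 2: S = 100 * 0.34 / 0.52
Step 3: S = 65.4%

65.4


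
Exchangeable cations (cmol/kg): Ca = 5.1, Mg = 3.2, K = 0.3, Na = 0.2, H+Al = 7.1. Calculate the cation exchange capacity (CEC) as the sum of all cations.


Step 1: CEC = Ca + Mg + K + Na + (H+Al)
Step 2: CEC = 5.1 + 3.2 + 0.3 + 0.2 + 7.1
Step 3: CEC = 15.9 cmol/kg

15.9


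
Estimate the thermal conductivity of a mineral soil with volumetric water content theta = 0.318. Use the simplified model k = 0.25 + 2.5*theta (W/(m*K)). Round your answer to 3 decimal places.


Step 1: k = 0.25 + 2.5 * theta
Step 2: k = 0.25 + 2.5 * 0.318
Step 3: k = 0.25 + 0.795
Step 4: k = 1.045 W/(m*K)

1.045


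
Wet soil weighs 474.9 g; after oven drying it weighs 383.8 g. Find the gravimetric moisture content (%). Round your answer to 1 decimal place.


Step 1: Water mass = wet - dry = 474.9 - 383.8 = 91.1 g
Step 2: w = 100 * water mass / dry mass
Step 3: w = 100 * 91.1 / 383.8 = 23.7%

23.7


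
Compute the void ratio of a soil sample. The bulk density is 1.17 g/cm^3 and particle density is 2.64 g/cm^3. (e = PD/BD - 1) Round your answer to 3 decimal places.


Step 1: e = PD / BD - 1
Step 2: e = 2.64 / 1.17 - 1
Step 3: e = 2.25641 - 1
Step 4: e = 1.256

1.256


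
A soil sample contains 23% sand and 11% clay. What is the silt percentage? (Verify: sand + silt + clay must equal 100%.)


Step 1: sand + silt + clay = 100%
Step 2: silt = 100 - sand - clay
Step 3: silt = 100 - 23 - 11
Step 4: silt = 66%

66


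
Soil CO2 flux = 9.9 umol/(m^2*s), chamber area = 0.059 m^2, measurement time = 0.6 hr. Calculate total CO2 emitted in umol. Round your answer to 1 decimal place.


Step 1: Convert time to seconds: 0.6 hr * 3600 = 2160.0 s
Step 2: Total = flux * area * time_s
Step 3: Total = 9.9 * 0.059 * 2160.0
Step 4: Total = 1261.7 umol

1261.7


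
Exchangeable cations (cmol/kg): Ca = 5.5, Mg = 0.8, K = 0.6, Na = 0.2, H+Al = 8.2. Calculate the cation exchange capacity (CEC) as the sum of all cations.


Step 1: CEC = Ca + Mg + K + Na + (H+Al)
Step 2: CEC = 5.5 + 0.8 + 0.6 + 0.2 + 8.2
Step 3: CEC = 15.3 cmol/kg

15.3


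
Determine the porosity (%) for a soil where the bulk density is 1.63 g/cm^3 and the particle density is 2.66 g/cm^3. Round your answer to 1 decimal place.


Step 1: Formula: n = 100 * (1 - BD / PD)
Step 2: n = 100 * (1 - 1.63 / 2.66)
Step 3: n = 100 * (1 - 0.61278)
Step 4: n = 38.7%

38.7


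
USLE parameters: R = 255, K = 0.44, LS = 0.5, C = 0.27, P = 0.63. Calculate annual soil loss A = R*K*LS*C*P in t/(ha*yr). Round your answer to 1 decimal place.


Step 1: A = R * K * LS * C * P
Step 2: R * K = 255 * 0.44 = 112.2
Step 3: (R*K) * LS = 112.2 * 0.5 = 56.1
Step 4: * C * P = 56.1 * 0.27 * 0.63 = 9.5
Step 5: A = 9.5 t/(ha*yr)

9.5


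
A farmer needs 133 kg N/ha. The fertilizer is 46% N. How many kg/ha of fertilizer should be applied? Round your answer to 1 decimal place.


Step 1: Fertilizer rate = target N / (N content / 100)
Step 2: Rate = 133 / (46 / 100)
Step 3: Rate = 133 / 0.46
Step 4: Rate = 289.1 kg/ha

289.1


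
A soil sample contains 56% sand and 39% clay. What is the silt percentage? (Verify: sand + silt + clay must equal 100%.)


Step 1: sand + silt + clay = 100%
Step 2: silt = 100 - sand - clay
Step 3: silt = 100 - 56 - 39
Step 4: silt = 5%

5


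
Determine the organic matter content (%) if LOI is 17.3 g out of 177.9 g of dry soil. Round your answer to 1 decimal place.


Step 1: OM% = 100 * LOI / sample mass
Step 2: OM = 100 * 17.3 / 177.9
Step 3: OM = 9.7%

9.7


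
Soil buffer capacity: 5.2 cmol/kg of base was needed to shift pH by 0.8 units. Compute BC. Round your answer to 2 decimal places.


Step 1: BC = change in base / change in pH
Step 2: BC = 5.2 / 0.8
Step 3: BC = 6.5 cmol/(kg*pH unit)

6.5


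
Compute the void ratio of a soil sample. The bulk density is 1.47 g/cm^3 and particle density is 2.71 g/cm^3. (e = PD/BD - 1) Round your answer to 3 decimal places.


Step 1: e = PD / BD - 1
Step 2: e = 2.71 / 1.47 - 1
Step 3: e = 1.84354 - 1
Step 4: e = 0.844

0.844


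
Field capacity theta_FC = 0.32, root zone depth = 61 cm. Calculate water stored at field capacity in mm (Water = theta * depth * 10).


Step 1: Water (mm) = theta_FC * depth (cm) * 10
Step 2: Water = 0.32 * 61 * 10
Step 3: Water = 195.2 mm

195.2


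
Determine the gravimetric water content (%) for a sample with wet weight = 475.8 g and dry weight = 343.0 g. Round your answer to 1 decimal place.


Step 1: Water mass = wet - dry = 475.8 - 343.0 = 132.8 g
Step 2: w = 100 * water mass / dry mass
Step 3: w = 100 * 132.8 / 343.0 = 38.7%

38.7


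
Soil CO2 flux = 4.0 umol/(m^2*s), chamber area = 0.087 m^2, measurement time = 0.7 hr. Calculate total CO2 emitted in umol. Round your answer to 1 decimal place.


Step 1: Convert time to seconds: 0.7 hr * 3600 = 2520.0 s
Step 2: Total = flux * area * time_s
Step 3: Total = 4.0 * 0.087 * 2520.0
Step 4: Total = 877.0 umol

877.0


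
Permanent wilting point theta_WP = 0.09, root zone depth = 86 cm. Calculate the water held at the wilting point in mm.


Step 1: Water (mm) = theta_WP * depth * 10
Step 2: Water = 0.09 * 86 * 10
Step 3: Water = 77.4 mm

77.4


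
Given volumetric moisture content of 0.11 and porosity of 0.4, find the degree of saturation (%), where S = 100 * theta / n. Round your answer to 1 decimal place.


Step 1: S = 100 * theta_v / n
Step 2: S = 100 * 0.11 / 0.4
Step 3: S = 27.5%

27.5


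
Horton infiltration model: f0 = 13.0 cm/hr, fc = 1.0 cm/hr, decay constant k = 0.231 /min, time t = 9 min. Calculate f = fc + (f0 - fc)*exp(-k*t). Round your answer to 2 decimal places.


Step 1: f = fc + (f0 - fc) * exp(-k * t)
Step 2: exp(-0.231 * 9) = 0.125055
Step 3: f = 1.0 + (13.0 - 1.0) * 0.125055
Step 4: f = 1.0 + 12.0 * 0.125055
Step 5: f = 2.5 cm/hr

2.5


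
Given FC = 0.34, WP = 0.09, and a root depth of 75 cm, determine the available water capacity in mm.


Step 1: Available water = (FC - WP) * depth * 10
Step 2: AW = (0.34 - 0.09) * 75 * 10
Step 3: AW = 0.25 * 75 * 10
Step 4: AW = 187.5 mm

187.5


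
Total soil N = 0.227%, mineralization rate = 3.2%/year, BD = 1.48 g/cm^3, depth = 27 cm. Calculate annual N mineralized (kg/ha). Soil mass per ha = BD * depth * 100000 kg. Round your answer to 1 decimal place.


Step 1: Soil mass per ha = BD * depth * 100000 = 1.48 * 27 * 100000 = 3996000 kg
Step 2: Total N pool = soil mass * N%/100 = 3996000 * 0.227/100 = 9070.92 kg/ha
Step 3: N mineralized = N pool * rate%/100 = 9070.92 * 3.2/100 = 290.3 kg/ha/yr

290.3


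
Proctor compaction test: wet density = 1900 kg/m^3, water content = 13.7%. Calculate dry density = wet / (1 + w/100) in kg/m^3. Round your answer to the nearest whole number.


Step 1: Dry density = wet density / (1 + w/100)
Step 2: Dry density = 1900 / (1 + 13.7/100)
Step 3: Dry density = 1900 / 1.137
Step 4: Dry density = 1671 kg/m^3

1671


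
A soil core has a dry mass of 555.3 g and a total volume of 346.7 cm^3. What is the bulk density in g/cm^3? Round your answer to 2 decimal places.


Step 1: Identify the formula: BD = dry mass / volume
Step 2: Substitute values: BD = 555.3 / 346.7
Step 3: BD = 1.6 g/cm^3

1.6


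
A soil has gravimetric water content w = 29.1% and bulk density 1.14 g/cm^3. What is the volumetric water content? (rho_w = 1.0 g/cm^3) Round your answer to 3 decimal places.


Step 1: theta = (w / 100) * BD / rho_w
Step 2: theta = (29.1 / 100) * 1.14 / 1.0
Step 3: theta = 0.291 * 1.14
Step 4: theta = 0.332

0.332


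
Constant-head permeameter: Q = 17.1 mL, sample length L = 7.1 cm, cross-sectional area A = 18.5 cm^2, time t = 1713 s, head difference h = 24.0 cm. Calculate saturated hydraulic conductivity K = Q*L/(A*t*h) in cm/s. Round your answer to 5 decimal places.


Step 1: K = Q * L / (A * t * h)
Step 2: Numerator = 17.1 * 7.1 = 121.41
Step 3: Denominator = 18.5 * 1713 * 24.0 = 760572.0
Step 4: K = 121.41 / 760572.0 = 0.00016 cm/s

0.00016


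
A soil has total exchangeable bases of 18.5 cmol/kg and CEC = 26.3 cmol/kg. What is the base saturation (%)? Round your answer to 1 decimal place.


Step 1: BS = 100 * (sum of bases) / CEC
Step 2: BS = 100 * 18.5 / 26.3
Step 3: BS = 70.3%

70.3


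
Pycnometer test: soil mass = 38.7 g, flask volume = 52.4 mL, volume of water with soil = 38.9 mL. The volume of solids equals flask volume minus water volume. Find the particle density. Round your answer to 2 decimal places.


Step 1: Volume of solids = flask volume - water volume with soil
Step 2: V_solids = 52.4 - 38.9 = 13.5 mL
Step 3: Particle density = mass / V_solids = 38.7 / 13.5 = 2.87 g/cm^3

2.87


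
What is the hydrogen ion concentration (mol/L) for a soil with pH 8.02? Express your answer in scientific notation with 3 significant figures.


Step 1: [H+] = 10^(-pH)
Step 2: [H+] = 10^(-8.02)
Step 3: [H+] = 9.55e-09 mol/L

9.55e-09


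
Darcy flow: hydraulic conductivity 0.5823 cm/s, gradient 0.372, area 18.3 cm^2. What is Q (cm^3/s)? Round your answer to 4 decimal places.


Step 1: Apply Darcy's law: Q = K * i * A
Step 2: Q = 0.5823 * 0.372 * 18.3
Step 3: Q = 3.9641 cm^3/s

3.9641


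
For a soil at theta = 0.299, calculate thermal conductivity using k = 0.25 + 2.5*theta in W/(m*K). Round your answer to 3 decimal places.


Step 1: k = 0.25 + 2.5 * theta
Step 2: k = 0.25 + 2.5 * 0.299
Step 3: k = 0.25 + 0.748
Step 4: k = 0.998 W/(m*K)

0.998


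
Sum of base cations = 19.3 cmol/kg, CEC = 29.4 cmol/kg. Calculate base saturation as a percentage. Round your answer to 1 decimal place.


Step 1: BS = 100 * (sum of bases) / CEC
Step 2: BS = 100 * 19.3 / 29.4
Step 3: BS = 65.6%

65.6


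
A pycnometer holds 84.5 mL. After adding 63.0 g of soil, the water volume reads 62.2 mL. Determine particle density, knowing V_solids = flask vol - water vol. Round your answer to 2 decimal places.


Step 1: Volume of solids = flask volume - water volume with soil
Step 2: V_solids = 84.5 - 62.2 = 22.3 mL
Step 3: Particle density = mass / V_solids = 63.0 / 22.3 = 2.83 g/cm^3

2.83


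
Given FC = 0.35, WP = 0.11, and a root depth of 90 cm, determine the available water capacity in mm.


Step 1: Available water = (FC - WP) * depth * 10
Step 2: AW = (0.35 - 0.11) * 90 * 10
Step 3: AW = 0.24 * 90 * 10
Step 4: AW = 216.0 mm

216.0


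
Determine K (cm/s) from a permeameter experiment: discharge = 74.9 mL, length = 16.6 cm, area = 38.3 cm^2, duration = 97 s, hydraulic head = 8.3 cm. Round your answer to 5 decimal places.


Step 1: K = Q * L / (A * t * h)
Step 2: Numerator = 74.9 * 16.6 = 1243.34
Step 3: Denominator = 38.3 * 97 * 8.3 = 30835.33
Step 4: K = 1243.34 / 30835.33 = 0.04032 cm/s

0.04032


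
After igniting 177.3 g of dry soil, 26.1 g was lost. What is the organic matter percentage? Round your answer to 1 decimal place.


Step 1: OM% = 100 * LOI / sample mass
Step 2: OM = 100 * 26.1 / 177.3
Step 3: OM = 14.7%

14.7


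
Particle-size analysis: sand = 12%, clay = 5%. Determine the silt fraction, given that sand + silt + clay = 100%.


Step 1: sand + silt + clay = 100%
Step 2: silt = 100 - sand - clay
Step 3: silt = 100 - 12 - 5
Step 4: silt = 83%

83


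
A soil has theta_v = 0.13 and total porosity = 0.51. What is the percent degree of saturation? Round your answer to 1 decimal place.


Step 1: S = 100 * theta_v / n
Step 2: S = 100 * 0.13 / 0.51
Step 3: S = 25.5%

25.5


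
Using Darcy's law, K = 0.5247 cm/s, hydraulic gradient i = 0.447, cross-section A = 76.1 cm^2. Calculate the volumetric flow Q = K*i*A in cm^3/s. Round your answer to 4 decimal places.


Step 1: Apply Darcy's law: Q = K * i * A
Step 2: Q = 0.5247 * 0.447 * 76.1
Step 3: Q = 17.8486 cm^3/s

17.8486


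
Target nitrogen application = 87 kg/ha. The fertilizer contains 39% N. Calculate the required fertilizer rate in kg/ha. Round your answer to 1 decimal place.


Step 1: Fertilizer rate = target N / (N content / 100)
Step 2: Rate = 87 / (39 / 100)
Step 3: Rate = 87 / 0.39
Step 4: Rate = 223.1 kg/ha

223.1


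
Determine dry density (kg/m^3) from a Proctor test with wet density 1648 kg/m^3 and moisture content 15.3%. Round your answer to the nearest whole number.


Step 1: Dry density = wet density / (1 + w/100)
Step 2: Dry density = 1648 / (1 + 15.3/100)
Step 3: Dry density = 1648 / 1.153
Step 4: Dry density = 1429 kg/m^3

1429


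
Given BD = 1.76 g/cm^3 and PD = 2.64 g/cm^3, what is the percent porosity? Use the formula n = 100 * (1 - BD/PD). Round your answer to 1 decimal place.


Step 1: Formula: n = 100 * (1 - BD / PD)
Step 2: n = 100 * (1 - 1.76 / 2.64)
Step 3: n = 100 * (1 - 0.66667)
Step 4: n = 33.3%

33.3


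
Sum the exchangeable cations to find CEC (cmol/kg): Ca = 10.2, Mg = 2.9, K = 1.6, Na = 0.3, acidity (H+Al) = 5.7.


Step 1: CEC = Ca + Mg + K + Na + (H+Al)
Step 2: CEC = 10.2 + 2.9 + 1.6 + 0.3 + 5.7
Step 3: CEC = 20.7 cmol/kg

20.7


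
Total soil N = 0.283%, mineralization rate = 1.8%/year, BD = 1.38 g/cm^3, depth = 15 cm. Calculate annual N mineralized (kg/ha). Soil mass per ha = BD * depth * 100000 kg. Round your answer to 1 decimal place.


Step 1: Soil mass per ha = BD * depth * 100000 = 1.38 * 15 * 100000 = 2070000 kg
Step 2: Total N pool = soil mass * N%/100 = 2070000 * 0.283/100 = 5858.1 kg/ha
Step 3: N mineralized = N pool * rate%/100 = 5858.1 * 1.8/100 = 105.4 kg/ha/yr

105.4


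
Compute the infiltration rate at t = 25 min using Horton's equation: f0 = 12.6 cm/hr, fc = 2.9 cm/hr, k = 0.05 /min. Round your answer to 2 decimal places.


Step 1: f = fc + (f0 - fc) * exp(-k * t)
Step 2: exp(-0.05 * 25) = 0.286505
Step 3: f = 2.9 + (12.6 - 2.9) * 0.286505
Step 4: f = 2.9 + 9.7 * 0.286505
Step 5: f = 5.68 cm/hr

5.68


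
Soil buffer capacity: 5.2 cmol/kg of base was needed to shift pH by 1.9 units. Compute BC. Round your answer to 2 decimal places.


Step 1: BC = change in base / change in pH
Step 2: BC = 5.2 / 1.9
Step 3: BC = 2.74 cmol/(kg*pH unit)

2.74


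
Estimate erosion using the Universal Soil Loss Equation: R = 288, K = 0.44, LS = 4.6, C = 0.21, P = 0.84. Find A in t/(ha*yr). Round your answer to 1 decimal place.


Step 1: A = R * K * LS * C * P
Step 2: R * K = 288 * 0.44 = 126.72
Step 3: (R*K) * LS = 126.72 * 4.6 = 582.912
Step 4: * C * P = 582.912 * 0.21 * 0.84 = 102.8
Step 5: A = 102.8 t/(ha*yr)

102.8


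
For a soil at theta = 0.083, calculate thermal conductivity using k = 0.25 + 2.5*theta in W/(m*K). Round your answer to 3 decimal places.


Step 1: k = 0.25 + 2.5 * theta
Step 2: k = 0.25 + 2.5 * 0.083
Step 3: k = 0.25 + 0.208
Step 4: k = 0.458 W/(m*K)

0.458


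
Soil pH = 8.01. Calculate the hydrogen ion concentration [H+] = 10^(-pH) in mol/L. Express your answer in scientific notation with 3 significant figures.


Step 1: [H+] = 10^(-pH)
Step 2: [H+] = 10^(-8.01)
Step 3: [H+] = 9.77e-09 mol/L

9.77e-09


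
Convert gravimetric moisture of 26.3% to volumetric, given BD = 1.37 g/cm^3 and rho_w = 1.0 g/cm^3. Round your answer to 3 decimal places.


Step 1: theta = (w / 100) * BD / rho_w
Step 2: theta = (26.3 / 100) * 1.37 / 1.0
Step 3: theta = 0.263 * 1.37
Step 4: theta = 0.36

0.36


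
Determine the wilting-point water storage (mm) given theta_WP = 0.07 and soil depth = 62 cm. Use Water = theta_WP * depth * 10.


Step 1: Water (mm) = theta_WP * depth * 10
Step 2: Water = 0.07 * 62 * 10
Step 3: Water = 43.4 mm

43.4


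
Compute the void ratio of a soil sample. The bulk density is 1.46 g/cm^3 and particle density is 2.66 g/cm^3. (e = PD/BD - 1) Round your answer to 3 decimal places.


Step 1: e = PD / BD - 1
Step 2: e = 2.66 / 1.46 - 1
Step 3: e = 1.82192 - 1
Step 4: e = 0.822

0.822


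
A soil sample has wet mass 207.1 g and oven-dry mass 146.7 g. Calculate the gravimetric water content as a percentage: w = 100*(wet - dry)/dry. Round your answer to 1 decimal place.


Step 1: Water mass = wet - dry = 207.1 - 146.7 = 60.4 g
Step 2: w = 100 * water mass / dry mass
Step 3: w = 100 * 60.4 / 146.7 = 41.2%

41.2


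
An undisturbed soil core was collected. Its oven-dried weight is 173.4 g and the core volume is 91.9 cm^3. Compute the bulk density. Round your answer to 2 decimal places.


Step 1: Identify the formula: BD = dry mass / volume
Step 2: Substitute values: BD = 173.4 / 91.9
Step 3: BD = 1.89 g/cm^3

1.89


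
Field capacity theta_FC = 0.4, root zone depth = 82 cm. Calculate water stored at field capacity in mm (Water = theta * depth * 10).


Step 1: Water (mm) = theta_FC * depth (cm) * 10
Step 2: Water = 0.4 * 82 * 10
Step 3: Water = 328.0 mm

328.0


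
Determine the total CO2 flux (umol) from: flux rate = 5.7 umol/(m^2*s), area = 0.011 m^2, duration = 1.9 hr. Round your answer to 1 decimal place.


Step 1: Convert time to seconds: 1.9 hr * 3600 = 6840.0 s
Step 2: Total = flux * area * time_s
Step 3: Total = 5.7 * 0.011 * 6840.0
Step 4: Total = 428.9 umol

428.9


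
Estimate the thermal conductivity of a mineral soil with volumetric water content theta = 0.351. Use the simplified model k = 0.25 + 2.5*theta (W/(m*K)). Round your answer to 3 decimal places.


Step 1: k = 0.25 + 2.5 * theta
Step 2: k = 0.25 + 2.5 * 0.351
Step 3: k = 0.25 + 0.878
Step 4: k = 1.128 W/(m*K)

1.128


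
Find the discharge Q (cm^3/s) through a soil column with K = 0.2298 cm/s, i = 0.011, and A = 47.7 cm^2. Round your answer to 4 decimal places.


Step 1: Apply Darcy's law: Q = K * i * A
Step 2: Q = 0.2298 * 0.011 * 47.7
Step 3: Q = 0.1206 cm^3/s

0.1206


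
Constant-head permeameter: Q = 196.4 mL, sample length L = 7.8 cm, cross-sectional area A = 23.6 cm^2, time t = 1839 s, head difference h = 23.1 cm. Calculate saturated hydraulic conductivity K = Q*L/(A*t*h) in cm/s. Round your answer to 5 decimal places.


Step 1: K = Q * L / (A * t * h)
Step 2: Numerator = 196.4 * 7.8 = 1531.92
Step 3: Denominator = 23.6 * 1839 * 23.1 = 1002549.24
Step 4: K = 1531.92 / 1002549.24 = 0.00153 cm/s

0.00153


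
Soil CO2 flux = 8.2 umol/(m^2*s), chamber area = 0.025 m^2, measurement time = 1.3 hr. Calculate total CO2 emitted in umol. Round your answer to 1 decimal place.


Step 1: Convert time to seconds: 1.3 hr * 3600 = 4680.0 s
Step 2: Total = flux * area * time_s
Step 3: Total = 8.2 * 0.025 * 4680.0
Step 4: Total = 959.4 umol

959.4


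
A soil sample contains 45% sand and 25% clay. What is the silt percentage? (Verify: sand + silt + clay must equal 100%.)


Step 1: sand + silt + clay = 100%
Step 2: silt = 100 - sand - clay
Step 3: silt = 100 - 45 - 25
Step 4: silt = 30%

30


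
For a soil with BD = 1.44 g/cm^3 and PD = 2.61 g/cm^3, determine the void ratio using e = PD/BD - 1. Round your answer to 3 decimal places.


Step 1: e = PD / BD - 1
Step 2: e = 2.61 / 1.44 - 1
Step 3: e = 1.8125 - 1
Step 4: e = 0.813

0.813


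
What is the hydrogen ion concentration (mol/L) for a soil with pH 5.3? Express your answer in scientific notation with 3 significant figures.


Step 1: [H+] = 10^(-pH)
Step 2: [H+] = 10^(-5.3)
Step 3: [H+] = 5.01e-06 mol/L

5.01e-06


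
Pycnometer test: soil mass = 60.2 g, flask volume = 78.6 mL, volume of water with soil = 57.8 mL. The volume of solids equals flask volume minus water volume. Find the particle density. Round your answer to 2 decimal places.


Step 1: Volume of solids = flask volume - water volume with soil
Step 2: V_solids = 78.6 - 57.8 = 20.8 mL
Step 3: Particle density = mass / V_solids = 60.2 / 20.8 = 2.89 g/cm^3

2.89


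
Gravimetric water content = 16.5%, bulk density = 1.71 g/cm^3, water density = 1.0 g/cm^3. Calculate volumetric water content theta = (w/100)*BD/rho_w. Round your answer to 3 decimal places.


Step 1: theta = (w / 100) * BD / rho_w
Step 2: theta = (16.5 / 100) * 1.71 / 1.0
Step 3: theta = 0.165 * 1.71
Step 4: theta = 0.282

0.282


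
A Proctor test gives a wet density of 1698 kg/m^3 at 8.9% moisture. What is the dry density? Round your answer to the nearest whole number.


Step 1: Dry density = wet density / (1 + w/100)
Step 2: Dry density = 1698 / (1 + 8.9/100)
Step 3: Dry density = 1698 / 1.089
Step 4: Dry density = 1559 kg/m^3

1559


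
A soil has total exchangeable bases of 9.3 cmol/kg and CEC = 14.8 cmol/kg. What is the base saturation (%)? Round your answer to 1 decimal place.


Step 1: BS = 100 * (sum of bases) / CEC
Step 2: BS = 100 * 9.3 / 14.8
Step 3: BS = 62.8%

62.8


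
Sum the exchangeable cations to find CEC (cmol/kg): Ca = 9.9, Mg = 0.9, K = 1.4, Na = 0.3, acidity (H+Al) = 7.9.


Step 1: CEC = Ca + Mg + K + Na + (H+Al)
Step 2: CEC = 9.9 + 0.9 + 1.4 + 0.3 + 7.9
Step 3: CEC = 20.4 cmol/kg

20.4


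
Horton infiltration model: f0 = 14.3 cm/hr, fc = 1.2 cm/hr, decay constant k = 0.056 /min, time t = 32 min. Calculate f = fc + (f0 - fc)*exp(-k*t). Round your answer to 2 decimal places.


Step 1: f = fc + (f0 - fc) * exp(-k * t)
Step 2: exp(-0.056 * 32) = 0.166627
Step 3: f = 1.2 + (14.3 - 1.2) * 0.166627
Step 4: f = 1.2 + 13.1 * 0.166627
Step 5: f = 3.38 cm/hr

3.38


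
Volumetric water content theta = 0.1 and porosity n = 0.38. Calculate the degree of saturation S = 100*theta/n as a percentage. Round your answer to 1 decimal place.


Step 1: S = 100 * theta_v / n
Step 2: S = 100 * 0.1 / 0.38
Step 3: S = 26.3%

26.3


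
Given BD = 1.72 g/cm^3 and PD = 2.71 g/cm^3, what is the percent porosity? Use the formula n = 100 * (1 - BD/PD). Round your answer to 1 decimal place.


Step 1: Formula: n = 100 * (1 - BD / PD)
Step 2: n = 100 * (1 - 1.72 / 2.71)
Step 3: n = 100 * (1 - 0.63469)
Step 4: n = 36.5%

36.5


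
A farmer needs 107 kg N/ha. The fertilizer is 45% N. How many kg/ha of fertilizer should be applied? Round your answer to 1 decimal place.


Step 1: Fertilizer rate = target N / (N content / 100)
Step 2: Rate = 107 / (45 / 100)
Step 3: Rate = 107 / 0.45
Step 4: Rate = 237.8 kg/ha

237.8


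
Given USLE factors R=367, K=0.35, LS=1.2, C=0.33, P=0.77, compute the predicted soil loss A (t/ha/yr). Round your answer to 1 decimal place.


Step 1: A = R * K * LS * C * P
Step 2: R * K = 367 * 0.35 = 128.45
Step 3: (R*K) * LS = 128.45 * 1.2 = 154.14
Step 4: * C * P = 154.14 * 0.33 * 0.77 = 39.2
Step 5: A = 39.2 t/(ha*yr)

39.2


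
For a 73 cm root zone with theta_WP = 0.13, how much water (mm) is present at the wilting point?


Step 1: Water (mm) = theta_WP * depth * 10
Step 2: Water = 0.13 * 73 * 10
Step 3: Water = 94.9 mm

94.9


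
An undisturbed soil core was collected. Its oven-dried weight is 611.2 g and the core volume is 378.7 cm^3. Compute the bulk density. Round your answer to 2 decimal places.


Step 1: Identify the formula: BD = dry mass / volume
Step 2: Substitute values: BD = 611.2 / 378.7
Step 3: BD = 1.61 g/cm^3

1.61


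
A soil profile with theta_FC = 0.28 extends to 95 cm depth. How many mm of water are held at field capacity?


Step 1: Water (mm) = theta_FC * depth (cm) * 10
Step 2: Water = 0.28 * 95 * 10
Step 3: Water = 266.0 mm

266.0


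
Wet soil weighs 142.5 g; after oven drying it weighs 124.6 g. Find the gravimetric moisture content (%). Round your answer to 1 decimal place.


Step 1: Water mass = wet - dry = 142.5 - 124.6 = 17.9 g
Step 2: w = 100 * water mass / dry mass
Step 3: w = 100 * 17.9 / 124.6 = 14.4%

14.4


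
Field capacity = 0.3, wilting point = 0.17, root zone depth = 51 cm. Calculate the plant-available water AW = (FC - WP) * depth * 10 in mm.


Step 1: Available water = (FC - WP) * depth * 10
Step 2: AW = (0.3 - 0.17) * 51 * 10
Step 3: AW = 0.13 * 51 * 10
Step 4: AW = 66.3 mm

66.3


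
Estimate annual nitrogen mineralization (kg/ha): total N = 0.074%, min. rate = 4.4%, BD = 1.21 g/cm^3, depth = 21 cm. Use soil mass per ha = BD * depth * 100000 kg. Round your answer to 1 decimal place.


Step 1: Soil mass per ha = BD * depth * 100000 = 1.21 * 21 * 100000 = 2541000 kg
Step 2: Total N pool = soil mass * N%/100 = 2541000 * 0.074/100 = 1880.34 kg/ha
Step 3: N mineralized = N pool * rate%/100 = 1880.34 * 4.4/100 = 82.7 kg/ha/yr

82.7


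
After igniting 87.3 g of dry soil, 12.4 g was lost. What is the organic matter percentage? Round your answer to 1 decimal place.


Step 1: OM% = 100 * LOI / sample mass
Step 2: OM = 100 * 12.4 / 87.3
Step 3: OM = 14.2%

14.2


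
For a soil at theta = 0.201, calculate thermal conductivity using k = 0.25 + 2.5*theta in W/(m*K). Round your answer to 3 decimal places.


Step 1: k = 0.25 + 2.5 * theta
Step 2: k = 0.25 + 2.5 * 0.201
Step 3: k = 0.25 + 0.503
Step 4: k = 0.753 W/(m*K)

0.753


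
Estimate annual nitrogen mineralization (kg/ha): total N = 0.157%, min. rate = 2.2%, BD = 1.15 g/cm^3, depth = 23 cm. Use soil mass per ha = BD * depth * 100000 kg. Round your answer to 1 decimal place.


Step 1: Soil mass per ha = BD * depth * 100000 = 1.15 * 23 * 100000 = 2645000 kg
Step 2: Total N pool = soil mass * N%/100 = 2645000 * 0.157/100 = 4152.65 kg/ha
Step 3: N mineralized = N pool * rate%/100 = 4152.65 * 2.2/100 = 91.4 kg/ha/yr

91.4


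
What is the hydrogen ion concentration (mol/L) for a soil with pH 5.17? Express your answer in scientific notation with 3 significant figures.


Step 1: [H+] = 10^(-pH)
Step 2: [H+] = 10^(-5.17)
Step 3: [H+] = 6.76e-06 mol/L

6.76e-06


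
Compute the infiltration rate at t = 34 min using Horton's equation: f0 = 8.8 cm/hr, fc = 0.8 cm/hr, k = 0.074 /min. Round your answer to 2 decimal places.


Step 1: f = fc + (f0 - fc) * exp(-k * t)
Step 2: exp(-0.074 * 34) = 0.080782
Step 3: f = 0.8 + (8.8 - 0.8) * 0.080782
Step 4: f = 0.8 + 8.0 * 0.080782
Step 5: f = 1.45 cm/hr

1.45


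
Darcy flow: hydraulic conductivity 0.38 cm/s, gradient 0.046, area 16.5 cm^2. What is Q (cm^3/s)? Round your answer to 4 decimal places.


Step 1: Apply Darcy's law: Q = K * i * A
Step 2: Q = 0.38 * 0.046 * 16.5
Step 3: Q = 0.2884 cm^3/s

0.2884


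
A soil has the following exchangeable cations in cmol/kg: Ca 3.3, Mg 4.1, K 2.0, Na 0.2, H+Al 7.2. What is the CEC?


Step 1: CEC = Ca + Mg + K + Na + (H+Al)
Step 2: CEC = 3.3 + 4.1 + 2.0 + 0.2 + 7.2
Step 3: CEC = 16.8 cmol/kg

16.8


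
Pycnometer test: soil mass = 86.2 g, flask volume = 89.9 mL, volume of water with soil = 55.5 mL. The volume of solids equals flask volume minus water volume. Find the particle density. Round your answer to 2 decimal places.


Step 1: Volume of solids = flask volume - water volume with soil
Step 2: V_solids = 89.9 - 55.5 = 34.4 mL
Step 3: Particle density = mass / V_solids = 86.2 / 34.4 = 2.51 g/cm^3

2.51


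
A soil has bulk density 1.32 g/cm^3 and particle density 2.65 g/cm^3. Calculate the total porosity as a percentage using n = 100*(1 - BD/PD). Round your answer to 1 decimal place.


Step 1: Formula: n = 100 * (1 - BD / PD)
Step 2: n = 100 * (1 - 1.32 / 2.65)
Step 3: n = 100 * (1 - 0.49811)
Step 4: n = 50.2%

50.2


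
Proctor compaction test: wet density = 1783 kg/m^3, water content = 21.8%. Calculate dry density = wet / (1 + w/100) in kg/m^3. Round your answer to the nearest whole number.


Step 1: Dry density = wet density / (1 + w/100)
Step 2: Dry density = 1783 / (1 + 21.8/100)
Step 3: Dry density = 1783 / 1.218
Step 4: Dry density = 1464 kg/m^3

1464


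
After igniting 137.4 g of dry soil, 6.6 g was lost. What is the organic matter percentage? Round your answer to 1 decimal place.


Step 1: OM% = 100 * LOI / sample mass
Step 2: OM = 100 * 6.6 / 137.4
Step 3: OM = 4.8%

4.8


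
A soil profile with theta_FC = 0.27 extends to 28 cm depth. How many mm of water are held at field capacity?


Step 1: Water (mm) = theta_FC * depth (cm) * 10
Step 2: Water = 0.27 * 28 * 10
Step 3: Water = 75.6 mm

75.6


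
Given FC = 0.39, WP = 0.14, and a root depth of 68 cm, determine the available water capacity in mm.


Step 1: Available water = (FC - WP) * depth * 10
Step 2: AW = (0.39 - 0.14) * 68 * 10
Step 3: AW = 0.25 * 68 * 10
Step 4: AW = 170.0 mm

170.0


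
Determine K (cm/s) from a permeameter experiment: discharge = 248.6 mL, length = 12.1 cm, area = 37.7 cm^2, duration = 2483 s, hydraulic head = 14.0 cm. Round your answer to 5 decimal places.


Step 1: K = Q * L / (A * t * h)
Step 2: Numerator = 248.6 * 12.1 = 3008.06
Step 3: Denominator = 37.7 * 2483 * 14.0 = 1310527.4
Step 4: K = 3008.06 / 1310527.4 = 0.0023 cm/s

0.0023


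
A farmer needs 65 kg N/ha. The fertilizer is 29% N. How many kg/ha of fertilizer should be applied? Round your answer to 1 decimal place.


Step 1: Fertilizer rate = target N / (N content / 100)
Step 2: Rate = 65 / (29 / 100)
Step 3: Rate = 65 / 0.29
Step 4: Rate = 224.1 kg/ha

224.1


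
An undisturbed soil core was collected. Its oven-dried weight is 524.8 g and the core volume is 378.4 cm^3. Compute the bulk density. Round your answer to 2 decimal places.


Step 1: Identify the formula: BD = dry mass / volume
Step 2: Substitute values: BD = 524.8 / 378.4
Step 3: BD = 1.39 g/cm^3

1.39


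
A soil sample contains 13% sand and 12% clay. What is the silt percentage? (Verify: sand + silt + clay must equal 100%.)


Step 1: sand + silt + clay = 100%
Step 2: silt = 100 - sand - clay
Step 3: silt = 100 - 13 - 12
Step 4: silt = 75%

75


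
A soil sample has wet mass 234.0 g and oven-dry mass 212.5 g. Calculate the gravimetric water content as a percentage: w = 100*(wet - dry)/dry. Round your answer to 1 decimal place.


Step 1: Water mass = wet - dry = 234.0 - 212.5 = 21.5 g
Step 2: w = 100 * water mass / dry mass
Step 3: w = 100 * 21.5 / 212.5 = 10.1%

10.1


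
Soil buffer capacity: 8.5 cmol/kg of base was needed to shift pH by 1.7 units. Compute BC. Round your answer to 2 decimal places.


Step 1: BC = change in base / change in pH
Step 2: BC = 8.5 / 1.7
Step 3: BC = 5.0 cmol/(kg*pH unit)

5.0


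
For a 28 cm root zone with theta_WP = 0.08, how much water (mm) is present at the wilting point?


Step 1: Water (mm) = theta_WP * depth * 10
Step 2: Water = 0.08 * 28 * 10
Step 3: Water = 22.4 mm

22.4


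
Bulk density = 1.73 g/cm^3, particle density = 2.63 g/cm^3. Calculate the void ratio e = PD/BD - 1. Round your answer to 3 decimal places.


Step 1: e = PD / BD - 1
Step 2: e = 2.63 / 1.73 - 1
Step 3: e = 1.52023 - 1
Step 4: e = 0.52

0.52


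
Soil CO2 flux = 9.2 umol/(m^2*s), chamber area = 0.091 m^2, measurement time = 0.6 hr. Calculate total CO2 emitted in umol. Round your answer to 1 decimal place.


Step 1: Convert time to seconds: 0.6 hr * 3600 = 2160.0 s
Step 2: Total = flux * area * time_s
Step 3: Total = 9.2 * 0.091 * 2160.0
Step 4: Total = 1808.4 umol

1808.4


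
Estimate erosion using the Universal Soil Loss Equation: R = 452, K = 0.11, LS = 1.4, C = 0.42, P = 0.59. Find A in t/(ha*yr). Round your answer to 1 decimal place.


Step 1: A = R * K * LS * C * P
Step 2: R * K = 452 * 0.11 = 49.72
Step 3: (R*K) * LS = 49.72 * 1.4 = 69.608
Step 4: * C * P = 69.608 * 0.42 * 0.59 = 17.2
Step 5: A = 17.2 t/(ha*yr)

17.2


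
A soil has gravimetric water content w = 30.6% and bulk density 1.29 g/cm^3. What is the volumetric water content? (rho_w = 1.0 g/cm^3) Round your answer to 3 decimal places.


Step 1: theta = (w / 100) * BD / rho_w
Step 2: theta = (30.6 / 100) * 1.29 / 1.0
Step 3: theta = 0.306 * 1.29
Step 4: theta = 0.395

0.395


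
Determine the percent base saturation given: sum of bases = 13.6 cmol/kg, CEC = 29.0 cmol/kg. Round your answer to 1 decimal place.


Step 1: BS = 100 * (sum of bases) / CEC
Step 2: BS = 100 * 13.6 / 29.0
Step 3: BS = 46.9%

46.9


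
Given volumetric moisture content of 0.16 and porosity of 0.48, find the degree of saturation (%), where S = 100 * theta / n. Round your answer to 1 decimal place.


Step 1: S = 100 * theta_v / n
Step 2: S = 100 * 0.16 / 0.48
Step 3: S = 33.3%

33.3


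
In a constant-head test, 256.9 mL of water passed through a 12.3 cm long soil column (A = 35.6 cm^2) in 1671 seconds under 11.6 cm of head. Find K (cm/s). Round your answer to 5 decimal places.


Step 1: K = Q * L / (A * t * h)
Step 2: Numerator = 256.9 * 12.3 = 3159.87
Step 3: Denominator = 35.6 * 1671 * 11.6 = 690056.16
Step 4: K = 3159.87 / 690056.16 = 0.00458 cm/s

0.00458


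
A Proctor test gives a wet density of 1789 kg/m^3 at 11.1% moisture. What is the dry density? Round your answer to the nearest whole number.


Step 1: Dry density = wet density / (1 + w/100)
Step 2: Dry density = 1789 / (1 + 11.1/100)
Step 3: Dry density = 1789 / 1.111
Step 4: Dry density = 1610 kg/m^3

1610


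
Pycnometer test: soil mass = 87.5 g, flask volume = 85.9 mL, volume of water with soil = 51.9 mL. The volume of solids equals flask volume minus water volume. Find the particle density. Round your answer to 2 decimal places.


Step 1: Volume of solids = flask volume - water volume with soil
Step 2: V_solids = 85.9 - 51.9 = 34.0 mL
Step 3: Particle density = mass / V_solids = 87.5 / 34.0 = 2.57 g/cm^3

2.57


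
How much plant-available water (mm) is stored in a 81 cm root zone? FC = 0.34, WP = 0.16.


Step 1: Available water = (FC - WP) * depth * 10
Step 2: AW = (0.34 - 0.16) * 81 * 10
Step 3: AW = 0.18 * 81 * 10
Step 4: AW = 145.8 mm

145.8


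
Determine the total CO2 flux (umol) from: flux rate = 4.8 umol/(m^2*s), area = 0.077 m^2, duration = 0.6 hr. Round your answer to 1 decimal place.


Step 1: Convert time to seconds: 0.6 hr * 3600 = 2160.0 s
Step 2: Total = flux * area * time_s
Step 3: Total = 4.8 * 0.077 * 2160.0
Step 4: Total = 798.3 umol

798.3


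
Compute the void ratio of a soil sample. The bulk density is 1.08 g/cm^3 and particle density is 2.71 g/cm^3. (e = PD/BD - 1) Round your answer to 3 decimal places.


Step 1: e = PD / BD - 1
Step 2: e = 2.71 / 1.08 - 1
Step 3: e = 2.50926 - 1
Step 4: e = 1.509

1.509


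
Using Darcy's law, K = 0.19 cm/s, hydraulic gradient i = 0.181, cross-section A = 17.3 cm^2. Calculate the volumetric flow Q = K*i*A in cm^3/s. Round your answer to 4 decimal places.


Step 1: Apply Darcy's law: Q = K * i * A
Step 2: Q = 0.19 * 0.181 * 17.3
Step 3: Q = 0.5949 cm^3/s

0.5949


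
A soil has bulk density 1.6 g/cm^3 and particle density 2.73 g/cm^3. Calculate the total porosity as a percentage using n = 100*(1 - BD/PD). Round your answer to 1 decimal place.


Step 1: Formula: n = 100 * (1 - BD / PD)
Step 2: n = 100 * (1 - 1.6 / 2.73)
Step 3: n = 100 * (1 - 0.58608)
Step 4: n = 41.4%

41.4


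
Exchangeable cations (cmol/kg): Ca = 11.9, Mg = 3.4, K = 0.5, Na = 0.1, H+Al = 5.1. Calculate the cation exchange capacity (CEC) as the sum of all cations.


Step 1: CEC = Ca + Mg + K + Na + (H+Al)
Step 2: CEC = 11.9 + 3.4 + 0.5 + 0.1 + 5.1
Step 3: CEC = 21.0 cmol/kg

21.0


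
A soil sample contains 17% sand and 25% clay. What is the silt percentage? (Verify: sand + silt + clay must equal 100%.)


Step 1: sand + silt + clay = 100%
Step 2: silt = 100 - sand - clay
Step 3: silt = 100 - 17 - 25
Step 4: silt = 58%

58


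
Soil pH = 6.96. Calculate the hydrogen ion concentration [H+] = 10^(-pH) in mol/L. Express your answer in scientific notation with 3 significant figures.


Step 1: [H+] = 10^(-pH)
Step 2: [H+] = 10^(-6.96)
Step 3: [H+] = 1.10e-07 mol/L

1.10e-07


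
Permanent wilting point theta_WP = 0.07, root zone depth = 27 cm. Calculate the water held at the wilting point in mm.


Step 1: Water (mm) = theta_WP * depth * 10
Step 2: Water = 0.07 * 27 * 10
Step 3: Water = 18.9 mm

18.9


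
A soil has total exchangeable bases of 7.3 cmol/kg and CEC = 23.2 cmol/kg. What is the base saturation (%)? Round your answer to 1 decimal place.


Step 1: BS = 100 * (sum of bases) / CEC
Step 2: BS = 100 * 7.3 / 23.2
Step 3: BS = 31.5%

31.5


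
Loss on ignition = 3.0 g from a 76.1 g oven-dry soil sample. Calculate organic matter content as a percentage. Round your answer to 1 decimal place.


Step 1: OM% = 100 * LOI / sample mass
Step 2: OM = 100 * 3.0 / 76.1
Step 3: OM = 3.9%

3.9


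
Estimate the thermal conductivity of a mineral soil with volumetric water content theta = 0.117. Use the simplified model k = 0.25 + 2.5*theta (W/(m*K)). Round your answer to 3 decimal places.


Step 1: k = 0.25 + 2.5 * theta
Step 2: k = 0.25 + 2.5 * 0.117
Step 3: k = 0.25 + 0.293
Step 4: k = 0.543 W/(m*K)

0.543


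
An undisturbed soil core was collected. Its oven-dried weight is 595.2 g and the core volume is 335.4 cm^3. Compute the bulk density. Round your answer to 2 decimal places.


Step 1: Identify the formula: BD = dry mass / volume
Step 2: Substitute values: BD = 595.2 / 335.4
Step 3: BD = 1.77 g/cm^3

1.77


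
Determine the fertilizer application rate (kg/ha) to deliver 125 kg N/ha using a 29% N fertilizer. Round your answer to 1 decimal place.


Step 1: Fertilizer rate = target N / (N content / 100)
Step 2: Rate = 125 / (29 / 100)
Step 3: Rate = 125 / 0.29
Step 4: Rate = 431.0 kg/ha

431.0


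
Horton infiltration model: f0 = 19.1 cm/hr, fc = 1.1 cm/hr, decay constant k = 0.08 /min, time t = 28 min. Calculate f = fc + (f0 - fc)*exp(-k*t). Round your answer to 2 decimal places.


Step 1: f = fc + (f0 - fc) * exp(-k * t)
Step 2: exp(-0.08 * 28) = 0.106459
Step 3: f = 1.1 + (19.1 - 1.1) * 0.106459
Step 4: f = 1.1 + 18.0 * 0.106459
Step 5: f = 3.02 cm/hr

3.02


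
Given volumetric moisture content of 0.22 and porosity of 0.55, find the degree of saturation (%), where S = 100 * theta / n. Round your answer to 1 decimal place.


Step 1: S = 100 * theta_v / n
Step 2: S = 100 * 0.22 / 0.55
Step 3: S = 40.0%

40.0


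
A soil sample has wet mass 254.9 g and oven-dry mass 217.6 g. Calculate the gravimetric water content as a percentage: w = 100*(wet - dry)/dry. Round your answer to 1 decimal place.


Step 1: Water mass = wet - dry = 254.9 - 217.6 = 37.3 g
Step 2: w = 100 * water mass / dry mass
Step 3: w = 100 * 37.3 / 217.6 = 17.1%

17.1
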